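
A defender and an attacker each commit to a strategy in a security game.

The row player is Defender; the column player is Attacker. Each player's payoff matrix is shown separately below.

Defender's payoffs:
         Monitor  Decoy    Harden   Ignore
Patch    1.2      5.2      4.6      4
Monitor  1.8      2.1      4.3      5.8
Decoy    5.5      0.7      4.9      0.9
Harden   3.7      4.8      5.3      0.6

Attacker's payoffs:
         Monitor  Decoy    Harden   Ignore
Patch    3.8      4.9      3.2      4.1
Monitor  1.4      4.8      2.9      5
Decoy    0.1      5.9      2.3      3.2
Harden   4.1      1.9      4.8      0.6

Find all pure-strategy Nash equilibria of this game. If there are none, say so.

Defender against Monitor: payoffs 1.2, 1.8, 5.5, 3.7 → best response Decoy.
Defender against Decoy: payoffs 5.2, 2.1, 0.7, 4.8 → best response Patch.
Defender against Harden: payoffs 4.6, 4.3, 4.9, 5.3 → best response Harden.
Defender against Ignore: payoffs 4, 5.8, 0.9, 0.6 → best response Monitor.
Attacker against Patch: payoffs 3.8, 4.9, 3.2, 4.1 → best response Decoy.
Attacker against Monitor: payoffs 1.4, 4.8, 2.9, 5 → best response Ignore.
Attacker against Decoy: payoffs 0.1, 5.9, 2.3, 3.2 → best response Decoy.
Attacker against Harden: payoffs 4.1, 1.9, 4.8, 0.6 → best response Harden.
Mutual best responses: (Patch, Decoy); (Monitor, Ignore); (Harden, Harden).

Pure-strategy Nash equilibria: (Patch, Decoy) and (Monitor, Ignore) and (Harden, Harden)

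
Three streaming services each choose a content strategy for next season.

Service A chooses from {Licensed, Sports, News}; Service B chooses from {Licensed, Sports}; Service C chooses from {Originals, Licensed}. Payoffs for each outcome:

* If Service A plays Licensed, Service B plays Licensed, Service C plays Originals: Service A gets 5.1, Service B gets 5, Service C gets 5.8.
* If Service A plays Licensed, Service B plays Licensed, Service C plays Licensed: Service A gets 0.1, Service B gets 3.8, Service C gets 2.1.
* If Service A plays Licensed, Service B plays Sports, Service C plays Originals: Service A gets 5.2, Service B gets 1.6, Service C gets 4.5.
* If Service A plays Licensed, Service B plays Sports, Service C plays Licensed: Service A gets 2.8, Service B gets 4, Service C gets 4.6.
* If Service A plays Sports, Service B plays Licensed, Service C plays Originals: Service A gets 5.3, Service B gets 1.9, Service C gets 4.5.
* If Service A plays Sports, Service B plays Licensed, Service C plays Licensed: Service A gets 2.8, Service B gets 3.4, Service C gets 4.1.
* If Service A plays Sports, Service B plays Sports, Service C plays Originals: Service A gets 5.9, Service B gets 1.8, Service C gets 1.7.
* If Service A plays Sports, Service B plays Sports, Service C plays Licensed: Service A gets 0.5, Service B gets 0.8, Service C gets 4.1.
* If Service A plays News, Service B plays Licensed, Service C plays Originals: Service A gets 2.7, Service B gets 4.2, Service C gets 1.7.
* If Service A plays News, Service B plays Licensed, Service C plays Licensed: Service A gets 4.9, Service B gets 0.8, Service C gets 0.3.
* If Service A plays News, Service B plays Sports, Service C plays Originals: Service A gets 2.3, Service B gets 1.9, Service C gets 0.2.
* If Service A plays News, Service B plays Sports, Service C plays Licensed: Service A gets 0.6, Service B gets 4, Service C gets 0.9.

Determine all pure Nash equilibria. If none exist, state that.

Pure-strategy Nash equilibria: (Licensed, Sports, Licensed); (Sports, Licensed, Originals)

Service A against (Licensed, Originals): payoffs 5.1, 5.3, 2.7 → best response Sports.
Service A against (Licensed, Licensed): payoffs 0.1, 2.8, 4.9 → best response News.
Service A against (Sports, Originals): payoffs 5.2, 5.9, 2.3 → best response Sports.
Service A against (Sports, Licensed): payoffs 2.8, 0.5, 0.6 → best response Licensed.
Service B against (Licensed, Originals): payoffs 5, 1.6 → best response Licensed.
Service B against (Licensed, Licensed): payoffs 3.8, 4 → best response Sports.
Service B against (Sports, Originals): payoffs 1.9, 1.8 → best response Licensed.
Service B against (Sports, Licensed): payoffs 3.4, 0.8 → best response Licensed.
Service B against (News, Originals): payoffs 4.2, 1.9 → best response Licensed.
Service B against (News, Licensed): payoffs 0.8, 4 → best response Sports.
Service C against (Licensed, Licensed): payoffs 5.8, 2.1 → best response Originals.
Service C against (Licensed, Sports): payoffs 4.5, 4.6 → best response Licensed.
Service C against (Sports, Licensed): payoffs 4.5, 4.1 → best response Originals.
Service C against (Sports, Sports): payoffs 1.7, 4.1 → best response Licensed.
Service C against (News, Licensed): payoffs 1.7, 0.3 → best response Originals.
Service C against (News, Sports): payoffs 0.2, 0.9 → best response Licensed.
Mutual best responses: (Licensed, Sports, Licensed); (Sports, Licensed, Originals).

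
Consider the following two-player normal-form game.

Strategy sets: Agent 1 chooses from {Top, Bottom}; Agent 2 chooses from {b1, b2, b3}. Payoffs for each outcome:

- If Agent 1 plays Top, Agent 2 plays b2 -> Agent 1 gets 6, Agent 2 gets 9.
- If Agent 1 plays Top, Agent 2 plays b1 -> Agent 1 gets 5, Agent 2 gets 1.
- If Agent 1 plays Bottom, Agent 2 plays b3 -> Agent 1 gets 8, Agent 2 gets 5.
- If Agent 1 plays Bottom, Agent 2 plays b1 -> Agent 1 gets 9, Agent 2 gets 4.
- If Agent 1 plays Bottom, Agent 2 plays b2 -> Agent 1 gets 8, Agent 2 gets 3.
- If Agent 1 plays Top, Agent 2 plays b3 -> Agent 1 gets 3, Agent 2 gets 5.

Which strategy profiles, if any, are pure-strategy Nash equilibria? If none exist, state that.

Pure NE: (Bottom, b3)

(Top, b1): Agent 1 can switch to Bottom (5 → 9). Not NE.
(Top, b2): Agent 1 can switch to Bottom (6 → 8). Not NE.
(Top, b3): Agent 1 can switch to Bottom (3 → 8). Not NE.
(Bottom, b1): Agent 2 can switch to b3 (4 → 5). Not NE.
(Bottom, b2): Agent 2 can switch to b1 (3 → 4). Not NE.
(Bottom, b3): Agent 1 gets 8, best alternative 3; Agent 2 gets 5, best alternative 4. No profitable deviation — NE.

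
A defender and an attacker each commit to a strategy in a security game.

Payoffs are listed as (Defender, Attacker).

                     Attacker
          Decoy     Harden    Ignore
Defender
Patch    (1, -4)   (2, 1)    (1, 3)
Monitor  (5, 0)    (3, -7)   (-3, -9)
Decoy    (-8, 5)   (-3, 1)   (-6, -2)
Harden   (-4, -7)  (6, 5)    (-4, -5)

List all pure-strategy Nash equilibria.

(Patch, Decoy): Defender can switch to Monitor (1 → 5). Not NE.
(Patch, Harden): Defender can switch to Monitor (2 → 3). Not NE.
(Patch, Ignore): Defender gets 1, best alternative -3; Attacker gets 3, best alternative 1. No profitable deviation — NE.
(Monitor, Decoy): Defender gets 5, best alternative 1; Attacker gets 0, best alternative -7. No profitable deviation — NE.
(Monitor, Harden): Defender can switch to Harden (3 → 6). Not NE.
(Monitor, Ignore): Defender can switch to Patch (-3 → 1). Not NE.
(Decoy, Decoy): Defender can switch to Patch (-8 → 1). Not NE.
(Decoy, Harden): Defender can switch to Patch (-3 → 2). Not NE.
(Harden, Harden): Defender gets 6, best alternative 3; Attacker gets 5, best alternative -5. No profitable deviation — NE.
(The remaining 3 profiles each have a profitable deviation by the same check.)

(Patch, Ignore) and (Monitor, Decoy) and (Harden, Harden)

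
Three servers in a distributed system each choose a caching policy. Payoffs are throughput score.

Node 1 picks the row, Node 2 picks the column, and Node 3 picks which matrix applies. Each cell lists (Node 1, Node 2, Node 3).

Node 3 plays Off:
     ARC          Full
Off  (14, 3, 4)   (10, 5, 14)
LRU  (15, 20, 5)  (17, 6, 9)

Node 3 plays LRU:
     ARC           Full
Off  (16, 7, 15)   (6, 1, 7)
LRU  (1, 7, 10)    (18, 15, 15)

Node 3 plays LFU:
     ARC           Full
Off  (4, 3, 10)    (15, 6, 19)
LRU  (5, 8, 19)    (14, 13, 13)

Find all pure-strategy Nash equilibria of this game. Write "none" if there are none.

The pure Nash equilibria are (Off, ARC, LRU), (Off, Full, LFU), (LRU, Full, LRU).

Node 1 against (ARC, Off): payoffs 14, 15 → best response LRU.
Node 1 against (ARC, LRU): payoffs 16, 1 → best response Off.
Node 1 against (ARC, LFU): payoffs 4, 5 → best response LRU.
Node 1 against (Full, Off): payoffs 10, 17 → best response LRU.
Node 1 against (Full, LRU): payoffs 6, 18 → best response LRU.
Node 1 against (Full, LFU): payoffs 15, 14 → best response Off.
Node 2 against (Off, Off): payoffs 3, 5 → best response Full.
Node 2 against (Off, LRU): payoffs 7, 1 → best response ARC.
Node 2 against (Off, LFU): payoffs 3, 6 → best response Full.
Node 2 against (LRU, Off): payoffs 20, 6 → best response ARC.
Node 2 against (LRU, LRU): payoffs 7, 15 → best response Full.
Node 2 against (LRU, LFU): payoffs 8, 13 → best response Full.
Node 3 against (Off, ARC): payoffs 4, 15, 10 → best response LRU.
Node 3 against (Off, Full): payoffs 14, 7, 19 → best response LFU.
Node 3 against (LRU, ARC): payoffs 5, 10, 19 → best response LFU.
Node 3 against (LRU, Full): payoffs 9, 15, 13 → best response LRU.
Mutual best responses: (Off, ARC, LRU); (Off, Full, LFU); (LRU, Full, LRU).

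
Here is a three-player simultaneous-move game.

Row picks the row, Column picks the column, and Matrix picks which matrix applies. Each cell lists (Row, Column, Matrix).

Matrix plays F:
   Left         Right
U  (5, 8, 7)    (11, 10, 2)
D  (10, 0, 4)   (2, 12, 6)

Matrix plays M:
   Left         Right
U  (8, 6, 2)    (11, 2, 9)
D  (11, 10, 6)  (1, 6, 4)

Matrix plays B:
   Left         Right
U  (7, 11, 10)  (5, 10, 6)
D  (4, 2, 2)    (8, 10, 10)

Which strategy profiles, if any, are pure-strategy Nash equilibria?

The pure Nash equilibria are (U, Left, B), (D, Left, M), (D, Right, B).

Row against (Left, F): payoffs 5, 10 → best response D.
Row against (Left, M): payoffs 8, 11 → best response D.
Row against (Left, B): payoffs 7, 4 → best response U.
Row against (Right, F): payoffs 11, 2 → best response U.
Row against (Right, M): payoffs 11, 1 → best response U.
Row against (Right, B): payoffs 5, 8 → best response D.
Column against (U, F): payoffs 8, 10 → best response Right.
Column against (U, M): payoffs 6, 2 → best response Left.
Column against (U, B): payoffs 11, 10 → best response Left.
Column against (D, F): payoffs 0, 12 → best response Right.
Column against (D, M): payoffs 10, 6 → best response Left.
Column against (D, B): payoffs 2, 10 → best response Right.
Matrix against (U, Left): payoffs 7, 2, 10 → best response B.
Matrix against (U, Right): payoffs 2, 9, 6 → best response M.
Matrix against (D, Left): payoffs 4, 6, 2 → best response M.
Matrix against (D, Right): payoffs 6, 4, 10 → best response B.
Mutual best responses: (U, Left, B); (D, Left, M); (D, Right, B).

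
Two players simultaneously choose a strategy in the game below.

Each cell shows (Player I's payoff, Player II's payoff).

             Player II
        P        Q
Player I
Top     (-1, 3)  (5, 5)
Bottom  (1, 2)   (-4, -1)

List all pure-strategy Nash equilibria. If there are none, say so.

Pure-strategy Nash equilibria: (Top, Q) and (Bottom, P)

Mark each player's best response to every combination of opponents' strategies; a profile where every player is best-responding is a pure Nash equilibrium.
Player I against P: payoffs -1, 1 → best response Bottom.
Player I against Q: payoffs 5, -4 → best response Top.
Player II against Top: payoffs 3, 5 → best response Q.
Player II against Bottom: payoffs 2, -1 → best response P.
Mutual best responses: (Top, Q); (Bottom, P).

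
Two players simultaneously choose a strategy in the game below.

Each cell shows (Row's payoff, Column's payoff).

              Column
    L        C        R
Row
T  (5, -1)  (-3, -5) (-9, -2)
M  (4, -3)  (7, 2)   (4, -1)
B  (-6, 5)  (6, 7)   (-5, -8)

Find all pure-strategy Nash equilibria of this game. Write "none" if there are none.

(T, L), (M, C)

Row against L: payoffs 5, 4, -6 → best response T.
Row against C: payoffs -3, 7, 6 → best response M.
Row against R: payoffs -9, 4, -5 → best response M.
Column against T: payoffs -1, -5, -2 → best response L.
Column against M: payoffs -3, 2, -1 → best response C.
Column against B: payoffs 5, 7, -8 → best response C.
Mutual best responses: (T, L); (M, C).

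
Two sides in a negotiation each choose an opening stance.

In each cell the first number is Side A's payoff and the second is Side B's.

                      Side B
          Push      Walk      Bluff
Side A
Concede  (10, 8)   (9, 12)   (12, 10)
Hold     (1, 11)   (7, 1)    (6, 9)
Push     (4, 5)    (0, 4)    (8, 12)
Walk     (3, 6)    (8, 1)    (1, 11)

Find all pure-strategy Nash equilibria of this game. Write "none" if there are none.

(Concede, Push): Side B can switch to Walk (8 → 12). Not NE.
(Concede, Walk): Side A gets 9, best alternative 8; Side B gets 12, best alternative 10. No profitable deviation — NE.
(Concede, Bluff): Side B can switch to Walk (10 → 12). Not NE.
(Hold, Push): Side A can switch to Concede (1 → 10). Not NE.
(Hold, Walk): Side A can switch to Concede (7 → 9). Not NE.
(Hold, Bluff): Side A can switch to Concede (6 → 12). Not NE.
(Push, Push): Side A can switch to Concede (4 → 10). Not NE.
(The remaining 5 profiles each have a profitable deviation by the same check.)

Pure NE: (Concede, Walk)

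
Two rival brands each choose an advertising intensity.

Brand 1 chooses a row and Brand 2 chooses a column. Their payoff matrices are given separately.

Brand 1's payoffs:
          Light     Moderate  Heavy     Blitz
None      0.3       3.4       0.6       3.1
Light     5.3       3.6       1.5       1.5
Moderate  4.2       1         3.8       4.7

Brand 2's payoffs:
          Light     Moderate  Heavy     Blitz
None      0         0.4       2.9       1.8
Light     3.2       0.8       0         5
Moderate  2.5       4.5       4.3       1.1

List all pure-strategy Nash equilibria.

For each player, find the best response to each opponent profile; mutual best responses are the pure NE.
Brand 1 against Light: payoffs 0.3, 5.3, 4.2 → best response Light.
Brand 1 against Moderate: payoffs 3.4, 3.6, 1 → best response Light.
Brand 1 against Heavy: payoffs 0.6, 1.5, 3.8 → best response Moderate.
Brand 1 against Blitz: payoffs 3.1, 1.5, 4.7 → best response Moderate.
Brand 2 against None: payoffs 0, 0.4, 2.9, 1.8 → best response Heavy.
Brand 2 against Light: payoffs 3.2, 0.8, 0, 5 → best response Blitz.
Brand 2 against Moderate: payoffs 2.5, 4.5, 4.3, 1.1 → best response Moderate.
No profile is a mutual best response for all players.

No pure-strategy Nash equilibrium.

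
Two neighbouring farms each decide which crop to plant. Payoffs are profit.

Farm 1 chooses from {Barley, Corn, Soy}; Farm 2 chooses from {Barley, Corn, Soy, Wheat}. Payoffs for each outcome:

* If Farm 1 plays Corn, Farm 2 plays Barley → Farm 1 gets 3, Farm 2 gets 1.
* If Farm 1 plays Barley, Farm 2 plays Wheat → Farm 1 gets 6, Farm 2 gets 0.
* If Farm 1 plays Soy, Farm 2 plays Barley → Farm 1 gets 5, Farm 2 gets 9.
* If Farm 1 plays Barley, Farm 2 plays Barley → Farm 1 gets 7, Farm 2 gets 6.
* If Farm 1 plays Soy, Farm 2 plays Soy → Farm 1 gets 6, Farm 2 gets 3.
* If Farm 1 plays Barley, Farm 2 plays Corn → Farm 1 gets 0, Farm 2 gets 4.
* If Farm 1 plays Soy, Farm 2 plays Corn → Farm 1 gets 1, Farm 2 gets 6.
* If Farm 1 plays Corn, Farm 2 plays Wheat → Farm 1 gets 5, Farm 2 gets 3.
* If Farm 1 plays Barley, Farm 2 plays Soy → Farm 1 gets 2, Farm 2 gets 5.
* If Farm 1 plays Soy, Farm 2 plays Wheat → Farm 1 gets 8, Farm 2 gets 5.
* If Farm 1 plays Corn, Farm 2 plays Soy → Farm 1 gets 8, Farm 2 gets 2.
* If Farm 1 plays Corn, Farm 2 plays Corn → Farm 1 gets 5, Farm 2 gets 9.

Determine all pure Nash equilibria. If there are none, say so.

(Barley, Barley) and (Corn, Corn)

(Barley, Barley): Farm 1 gets 7, best alternative 5; Farm 2 gets 6, best alternative 5. No profitable deviation — NE.
(Barley, Corn): Farm 1 can switch to Corn (0 → 5). Not NE.
(Barley, Soy): Farm 1 can switch to Corn (2 → 8). Not NE.
(Barley, Wheat): Farm 1 can switch to Soy (6 → 8). Not NE.
(Corn, Barley): Farm 1 can switch to Barley (3 → 7). Not NE.
(Corn, Corn): Farm 1 gets 5, best alternative 1; Farm 2 gets 9, best alternative 3. No profitable deviation — NE.
(Corn, Soy): Farm 2 can switch to Corn (2 → 9). Not NE.
(Corn, Wheat): Farm 1 can switch to Barley (5 → 6). Not NE.
(Soy, Barley): Farm 1 can switch to Barley (5 → 7). Not NE.
(Soy, Corn): Farm 1 can switch to Corn (1 → 5). Not NE.
(Soy, Soy): Farm 1 can switch to Corn (6 → 8). Not NE.
(Soy, Wheat): Farm 2 can switch to Barley (5 → 9). Not NE.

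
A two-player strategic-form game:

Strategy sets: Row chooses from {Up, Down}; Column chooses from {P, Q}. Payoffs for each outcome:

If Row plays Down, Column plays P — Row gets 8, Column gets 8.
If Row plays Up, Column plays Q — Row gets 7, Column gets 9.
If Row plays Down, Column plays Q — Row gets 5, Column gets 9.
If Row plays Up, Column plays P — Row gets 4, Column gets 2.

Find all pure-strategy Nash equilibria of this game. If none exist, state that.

The unique pure-strategy Nash equilibrium is (Up, Q).

(Up, P): Row can switch to Down (4 → 8). Not NE.
(Up, Q): Row gets 7, best alternative 5; Column gets 9, best alternative 2. No profitable deviation — NE.
(Down, P): Column can switch to Q (8 → 9). Not NE.
(Down, Q): Row can switch to Up (5 → 7). Not NE.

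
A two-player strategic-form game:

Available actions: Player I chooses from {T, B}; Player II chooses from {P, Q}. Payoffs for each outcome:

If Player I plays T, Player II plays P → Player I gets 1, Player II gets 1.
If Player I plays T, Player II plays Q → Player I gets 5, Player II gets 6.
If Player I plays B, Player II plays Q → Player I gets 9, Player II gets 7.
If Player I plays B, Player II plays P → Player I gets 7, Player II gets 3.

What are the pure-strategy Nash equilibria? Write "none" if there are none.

Pure NE: (B, Q)

Check each profile: it is a Nash equilibrium iff no player can strictly gain by switching unilaterally.
(T, P): Player I can switch to B (1 → 7). Not NE.
(T, Q): Player I can switch to B (5 → 9). Not NE.
(B, P): Player II can switch to Q (3 → 7). Not NE.
(B, Q): Player I gets 9, best alternative 5; Player II gets 7, best alternative 3. No profitable deviation — NE.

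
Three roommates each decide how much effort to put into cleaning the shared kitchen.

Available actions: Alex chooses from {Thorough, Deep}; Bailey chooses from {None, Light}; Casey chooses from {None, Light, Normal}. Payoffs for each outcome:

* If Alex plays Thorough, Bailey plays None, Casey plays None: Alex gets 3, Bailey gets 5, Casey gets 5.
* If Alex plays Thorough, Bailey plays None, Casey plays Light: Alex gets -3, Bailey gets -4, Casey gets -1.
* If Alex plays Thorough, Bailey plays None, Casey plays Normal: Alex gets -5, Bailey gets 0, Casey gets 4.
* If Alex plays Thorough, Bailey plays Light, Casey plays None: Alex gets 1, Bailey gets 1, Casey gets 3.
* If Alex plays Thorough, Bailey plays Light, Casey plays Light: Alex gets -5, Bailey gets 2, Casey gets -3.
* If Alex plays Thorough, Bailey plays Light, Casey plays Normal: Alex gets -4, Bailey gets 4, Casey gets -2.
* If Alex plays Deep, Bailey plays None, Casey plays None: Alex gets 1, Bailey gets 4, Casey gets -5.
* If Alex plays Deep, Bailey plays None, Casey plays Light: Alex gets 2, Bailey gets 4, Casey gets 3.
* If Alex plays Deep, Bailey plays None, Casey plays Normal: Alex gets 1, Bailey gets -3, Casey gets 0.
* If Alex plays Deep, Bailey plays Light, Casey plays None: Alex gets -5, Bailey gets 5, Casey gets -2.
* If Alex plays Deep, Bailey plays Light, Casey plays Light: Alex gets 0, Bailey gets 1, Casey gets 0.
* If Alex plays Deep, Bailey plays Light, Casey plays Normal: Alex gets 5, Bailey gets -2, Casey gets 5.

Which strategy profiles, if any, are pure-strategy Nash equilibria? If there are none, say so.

(Thorough, None, None): Alex gets 3, best alternative 1; Bailey gets 5, best alternative 1; Casey gets 5, best alternative 4. No profitable deviation — NE.
(Thorough, None, Light): Alex can switch to Deep (-3 → 2). Not NE.
(Thorough, None, Normal): Alex can switch to Deep (-5 → 1). Not NE.
(Thorough, Light, None): Bailey can switch to None (1 → 5). Not NE.
(Thorough, Light, Light): Alex can switch to Deep (-5 → 0). Not NE.
(Thorough, Light, Normal): Alex can switch to Deep (-4 → 5). Not NE.
(Deep, None, None): Alex can switch to Thorough (1 → 3). Not NE.
(Deep, None, Light): Alex gets 2, best alternative -3; Bailey gets 4, best alternative 1; Casey gets 3, best alternative 0. No profitable deviation — NE.
(Deep, None, Normal): Bailey can switch to Light (-3 → -2). Not NE.
(Deep, Light, None): Alex can switch to Thorough (-5 → 1). Not NE.
(Deep, Light, Light): Bailey can switch to None (1 → 4). Not NE.
(Deep, Light, Normal): Alex gets 5, best alternative -4; Bailey gets -2, best alternative -3; Casey gets 5, best alternative 0. No profitable deviation — NE.

The pure Nash equilibria are (Thorough, None, None), (Deep, None, Light), (Deep, Light, Normal).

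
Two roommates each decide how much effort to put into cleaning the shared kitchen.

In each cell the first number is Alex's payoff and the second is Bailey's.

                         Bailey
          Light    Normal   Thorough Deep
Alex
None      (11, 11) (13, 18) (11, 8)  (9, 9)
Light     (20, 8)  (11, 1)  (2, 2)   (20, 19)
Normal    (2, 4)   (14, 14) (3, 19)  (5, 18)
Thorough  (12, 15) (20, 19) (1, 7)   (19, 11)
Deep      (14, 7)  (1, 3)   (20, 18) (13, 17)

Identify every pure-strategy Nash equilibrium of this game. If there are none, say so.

Mark each player's best response to every combination of opponents' strategies; a profile where every player is best-responding is a pure Nash equilibrium.
Alex against Light: payoffs 11, 20, 2, 12, 14 → best response Light.
Alex against Normal: payoffs 13, 11, 14, 20, 1 → best response Thorough.
Alex against Thorough: payoffs 11, 2, 3, 1, 20 → best response Deep.
Alex against Deep: payoffs 9, 20, 5, 19, 13 → best response Light.
Bailey against None: payoffs 11, 18, 8, 9 → best response Normal.
Bailey against Light: payoffs 8, 1, 2, 19 → best response Deep.
Bailey against Normal: payoffs 4, 14, 19, 18 → best response Thorough.
Bailey against Thorough: payoffs 15, 19, 7, 11 → best response Normal.
Bailey against Deep: payoffs 7, 3, 18, 17 → best response Thorough.
Mutual best responses: (Light, Deep); (Thorough, Normal); (Deep, Thorough).

(Light, Deep), (Thorough, Normal), (Deep, Thorough)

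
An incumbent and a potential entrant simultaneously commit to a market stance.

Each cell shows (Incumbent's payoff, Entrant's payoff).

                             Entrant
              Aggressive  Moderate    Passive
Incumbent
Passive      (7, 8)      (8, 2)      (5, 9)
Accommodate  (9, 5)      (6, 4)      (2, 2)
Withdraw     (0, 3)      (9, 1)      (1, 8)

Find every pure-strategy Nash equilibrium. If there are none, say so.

The pure Nash equilibria are (Passive, Passive); (Accommodate, Aggressive).

Mark each player's best response to every combination of opponents' strategies; a profile where every player is best-responding is a pure Nash equilibrium.
Incumbent against Aggressive: payoffs 7, 9, 0 → best response Accommodate.
Incumbent against Moderate: payoffs 8, 6, 9 → best response Withdraw.
Incumbent against Passive: payoffs 5, 2, 1 → best response Passive.
Entrant against Passive: payoffs 8, 2, 9 → best response Passive.
Entrant against Accommodate: payoffs 5, 4, 2 → best response Aggressive.
Entrant against Withdraw: payoffs 3, 1, 8 → best response Passive.
Mutual best responses: (Passive, Passive); (Accommodate, Aggressive).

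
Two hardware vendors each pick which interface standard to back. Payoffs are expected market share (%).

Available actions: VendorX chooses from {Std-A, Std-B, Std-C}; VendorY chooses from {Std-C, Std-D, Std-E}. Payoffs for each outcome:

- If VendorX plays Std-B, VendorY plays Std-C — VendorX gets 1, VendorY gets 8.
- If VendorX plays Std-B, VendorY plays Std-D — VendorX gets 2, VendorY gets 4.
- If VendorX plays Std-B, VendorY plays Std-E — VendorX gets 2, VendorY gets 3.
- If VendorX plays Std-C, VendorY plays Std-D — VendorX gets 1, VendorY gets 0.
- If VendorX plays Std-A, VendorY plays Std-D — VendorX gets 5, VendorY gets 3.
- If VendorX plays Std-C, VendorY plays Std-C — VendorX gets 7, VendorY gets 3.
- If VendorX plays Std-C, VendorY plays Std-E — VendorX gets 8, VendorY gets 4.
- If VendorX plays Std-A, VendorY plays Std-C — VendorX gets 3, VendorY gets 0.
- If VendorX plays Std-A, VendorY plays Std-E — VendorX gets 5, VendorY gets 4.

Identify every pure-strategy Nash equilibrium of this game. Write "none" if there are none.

For each strategy profile, look for a profitable unilateral deviation.
(Std-A, Std-C): VendorX can switch to Std-C (3 → 7). Not NE.
(Std-A, Std-D): VendorY can switch to Std-E (3 → 4). Not NE.
(Std-A, Std-E): VendorX can switch to Std-C (5 → 8). Not NE.
(Std-B, Std-C): VendorX can switch to Std-A (1 → 3). Not NE.
(Std-B, Std-D): VendorX can switch to Std-A (2 → 5). Not NE.
(Std-B, Std-E): VendorX can switch to Std-A (2 → 5). Not NE.
(Std-C, Std-E): VendorX gets 8, best alternative 5; VendorY gets 4, best alternative 3. No profitable deviation — NE.
(The remaining 2 profiles each have a profitable deviation by the same check.)

(Std-C, Std-E)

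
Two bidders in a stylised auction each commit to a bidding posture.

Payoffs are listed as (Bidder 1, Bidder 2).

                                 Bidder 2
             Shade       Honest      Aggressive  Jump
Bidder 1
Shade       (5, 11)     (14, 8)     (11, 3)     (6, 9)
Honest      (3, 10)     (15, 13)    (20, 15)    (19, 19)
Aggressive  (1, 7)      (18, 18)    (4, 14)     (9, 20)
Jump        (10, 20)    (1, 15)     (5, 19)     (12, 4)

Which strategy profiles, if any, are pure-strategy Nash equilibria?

Pure-strategy Nash equilibria: (Honest, Jump), (Jump, Shade)

For each player, find the best response to each opponent profile; mutual best responses are the pure NE.
Bidder 1 against Shade: payoffs 5, 3, 1, 10 → best response Jump.
Bidder 1 against Honest: payoffs 14, 15, 18, 1 → best response Aggressive.
Bidder 1 against Aggressive: payoffs 11, 20, 4, 5 → best response Honest.
Bidder 1 against Jump: payoffs 6, 19, 9, 12 → best response Honest.
Bidder 2 against Shade: payoffs 11, 8, 3, 9 → best response Shade.
Bidder 2 against Honest: payoffs 10, 13, 15, 19 → best response Jump.
Bidder 2 against Aggressive: payoffs 7, 18, 14, 20 → best response Jump.
Bidder 2 against Jump: payoffs 20, 15, 19, 4 → best response Shade.
Mutual best responses: (Honest, Jump); (Jump, Shade).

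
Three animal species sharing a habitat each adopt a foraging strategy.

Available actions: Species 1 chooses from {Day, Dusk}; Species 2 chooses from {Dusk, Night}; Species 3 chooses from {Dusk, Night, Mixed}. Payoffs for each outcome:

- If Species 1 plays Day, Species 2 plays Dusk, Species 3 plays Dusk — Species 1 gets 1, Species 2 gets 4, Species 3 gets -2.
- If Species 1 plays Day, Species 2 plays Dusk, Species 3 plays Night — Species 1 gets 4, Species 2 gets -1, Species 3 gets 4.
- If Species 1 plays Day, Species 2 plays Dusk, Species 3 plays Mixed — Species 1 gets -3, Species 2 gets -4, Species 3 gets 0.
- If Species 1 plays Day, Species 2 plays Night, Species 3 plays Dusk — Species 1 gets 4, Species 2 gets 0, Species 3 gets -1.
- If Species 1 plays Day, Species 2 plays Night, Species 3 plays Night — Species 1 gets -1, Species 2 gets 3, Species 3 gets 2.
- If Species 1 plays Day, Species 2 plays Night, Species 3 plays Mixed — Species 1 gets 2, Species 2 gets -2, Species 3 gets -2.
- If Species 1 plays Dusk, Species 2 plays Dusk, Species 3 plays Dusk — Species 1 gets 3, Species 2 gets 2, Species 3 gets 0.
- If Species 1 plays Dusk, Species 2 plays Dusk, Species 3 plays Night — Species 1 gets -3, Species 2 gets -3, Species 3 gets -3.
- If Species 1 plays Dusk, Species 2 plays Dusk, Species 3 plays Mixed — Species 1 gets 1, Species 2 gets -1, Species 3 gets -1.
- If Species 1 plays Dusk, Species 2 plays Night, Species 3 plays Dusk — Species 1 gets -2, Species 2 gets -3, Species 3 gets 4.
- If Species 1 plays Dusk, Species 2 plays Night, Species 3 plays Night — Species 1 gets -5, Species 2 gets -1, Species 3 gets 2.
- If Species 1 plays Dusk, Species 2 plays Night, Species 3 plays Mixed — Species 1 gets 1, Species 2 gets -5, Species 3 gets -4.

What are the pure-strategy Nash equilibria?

(Day, Dusk, Dusk): Species 1 can switch to Dusk (1 → 3). Not NE.
(Day, Dusk, Night): Species 2 can switch to Night (-1 → 3). Not NE.
(Day, Dusk, Mixed): Species 1 can switch to Dusk (-3 → 1). Not NE.
(Day, Night, Dusk): Species 2 can switch to Dusk (0 → 4). Not NE.
(Day, Night, Night): Species 1 gets -1, best alternative -5; Species 2 gets 3, best alternative -1; Species 3 gets 2, best alternative -1. No profitable deviation — NE.
(Day, Night, Mixed): Species 3 can switch to Dusk (-2 → -1). Not NE.
(Dusk, Dusk, Dusk): Species 1 gets 3, best alternative 1; Species 2 gets 2, best alternative -3; Species 3 gets 0, best alternative -1. No profitable deviation — NE.
(Dusk, Dusk, Night): Species 1 can switch to Day (-3 → 4). Not NE.
(Dusk, Dusk, Mixed): Species 3 can switch to Dusk (-1 → 0). Not NE.
(Dusk, Night, Dusk): Species 1 can switch to Day (-2 → 4). Not NE.
(Dusk, Night, Night): Species 1 can switch to Day (-5 → -1). Not NE.
(Dusk, Night, Mixed): Species 1 can switch to Day (1 → 2). Not NE.

(Day, Night, Night) and (Dusk, Dusk, Dusk)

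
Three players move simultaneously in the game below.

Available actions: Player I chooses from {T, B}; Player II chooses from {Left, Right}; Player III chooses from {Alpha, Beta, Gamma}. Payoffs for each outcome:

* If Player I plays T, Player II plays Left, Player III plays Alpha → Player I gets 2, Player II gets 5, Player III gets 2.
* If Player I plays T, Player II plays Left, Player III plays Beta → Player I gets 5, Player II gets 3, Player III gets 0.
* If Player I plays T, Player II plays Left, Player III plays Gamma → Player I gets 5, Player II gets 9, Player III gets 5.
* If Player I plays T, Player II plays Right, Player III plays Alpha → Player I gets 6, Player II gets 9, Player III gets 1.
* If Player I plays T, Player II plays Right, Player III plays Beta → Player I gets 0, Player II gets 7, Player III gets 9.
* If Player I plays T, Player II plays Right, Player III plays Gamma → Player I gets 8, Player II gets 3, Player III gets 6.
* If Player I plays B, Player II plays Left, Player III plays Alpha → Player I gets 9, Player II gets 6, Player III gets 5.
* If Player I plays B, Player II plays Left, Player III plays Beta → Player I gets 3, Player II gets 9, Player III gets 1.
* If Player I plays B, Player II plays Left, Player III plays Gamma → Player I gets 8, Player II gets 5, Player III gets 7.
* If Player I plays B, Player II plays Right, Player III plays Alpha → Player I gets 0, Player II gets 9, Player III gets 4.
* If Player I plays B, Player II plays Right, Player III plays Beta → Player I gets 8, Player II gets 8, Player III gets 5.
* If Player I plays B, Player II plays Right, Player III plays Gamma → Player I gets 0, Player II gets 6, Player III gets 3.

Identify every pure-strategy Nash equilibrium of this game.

This game has no pure Nash equilibrium.

Player I against (Left, Alpha): payoffs 2, 9 → best response B.
Player I against (Left, Beta): payoffs 5, 3 → best response T.
Player I against (Left, Gamma): payoffs 5, 8 → best response B.
Player I against (Right, Alpha): payoffs 6, 0 → best response T.
Player I against (Right, Beta): payoffs 0, 8 → best response B.
Player I against (Right, Gamma): payoffs 8, 0 → best response T.
Player II against (T, Alpha): payoffs 5, 9 → best response Right.
Player II against (T, Beta): payoffs 3, 7 → best response Right.
Player II against (T, Gamma): payoffs 9, 3 → best response Left.
Player II against (B, Alpha): payoffs 6, 9 → best response Right.
Player II against (B, Beta): payoffs 9, 8 → best response Left.
Player II against (B, Gamma): payoffs 5, 6 → best response Right.
Player III against (T, Left): payoffs 2, 0, 5 → best response Gamma.
Player III against (T, Right): payoffs 1, 9, 6 → best response Beta.
Player III against (B, Left): payoffs 5, 1, 7 → best response Gamma.
Player III against (B, Right): payoffs 4, 5, 3 → best response Beta.
No profile is a mutual best response for all players.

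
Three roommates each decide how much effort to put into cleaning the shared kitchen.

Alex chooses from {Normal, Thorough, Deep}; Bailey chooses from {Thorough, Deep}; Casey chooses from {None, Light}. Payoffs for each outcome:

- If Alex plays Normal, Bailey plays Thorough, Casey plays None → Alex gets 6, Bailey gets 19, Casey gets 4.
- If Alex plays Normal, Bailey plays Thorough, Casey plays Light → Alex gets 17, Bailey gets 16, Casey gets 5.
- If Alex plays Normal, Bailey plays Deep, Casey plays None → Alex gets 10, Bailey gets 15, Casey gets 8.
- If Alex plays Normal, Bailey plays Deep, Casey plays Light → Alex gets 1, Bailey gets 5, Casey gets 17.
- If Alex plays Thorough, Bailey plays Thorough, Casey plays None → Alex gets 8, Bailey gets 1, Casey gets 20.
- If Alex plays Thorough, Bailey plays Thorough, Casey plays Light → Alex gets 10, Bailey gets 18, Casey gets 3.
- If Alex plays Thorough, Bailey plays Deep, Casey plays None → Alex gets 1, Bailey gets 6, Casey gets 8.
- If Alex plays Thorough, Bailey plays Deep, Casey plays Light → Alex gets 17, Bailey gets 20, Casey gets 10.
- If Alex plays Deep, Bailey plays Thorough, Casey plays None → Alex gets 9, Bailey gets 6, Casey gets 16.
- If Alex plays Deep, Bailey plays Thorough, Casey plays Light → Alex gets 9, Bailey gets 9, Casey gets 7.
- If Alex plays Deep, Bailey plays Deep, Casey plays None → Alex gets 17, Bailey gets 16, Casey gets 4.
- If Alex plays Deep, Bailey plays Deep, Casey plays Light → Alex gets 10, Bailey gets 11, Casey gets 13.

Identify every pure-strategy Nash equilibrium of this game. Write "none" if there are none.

Mark each player's best response to every combination of opponents' strategies; a profile where every player is best-responding is a pure Nash equilibrium.
Alex against (Thorough, None): payoffs 6, 8, 9 → best response Deep.
Alex against (Thorough, Light): payoffs 17, 10, 9 → best response Normal.
Alex against (Deep, None): payoffs 10, 1, 17 → best response Deep.
Alex against (Deep, Light): payoffs 1, 17, 10 → best response Thorough.
Bailey against (Normal, None): payoffs 19, 15 → best response Thorough.
Bailey against (Normal, Light): payoffs 16, 5 → best response Thorough.
Bailey against (Thorough, None): payoffs 1, 6 → best response Deep.
Bailey against (Thorough, Light): payoffs 18, 20 → best response Deep.
Bailey against (Deep, None): payoffs 6, 16 → best response Deep.
Bailey against (Deep, Light): payoffs 9, 11 → best response Deep.
Casey against (Normal, Thorough): payoffs 4, 5 → best response Light.
Casey against (Normal, Deep): payoffs 8, 17 → best response Light.
Casey against (Thorough, Thorough): payoffs 20, 3 → best response None.
Casey against (Thorough, Deep): payoffs 8, 10 → best response Light.
Casey against (Deep, Thorough): payoffs 16, 7 → best response None.
Casey against (Deep, Deep): payoffs 4, 13 → best response Light.
Mutual best responses: (Normal, Thorough, Light); (Thorough, Deep, Light).

Pure-strategy Nash equilibria: (Normal, Thorough, Light), (Thorough, Deep, Light)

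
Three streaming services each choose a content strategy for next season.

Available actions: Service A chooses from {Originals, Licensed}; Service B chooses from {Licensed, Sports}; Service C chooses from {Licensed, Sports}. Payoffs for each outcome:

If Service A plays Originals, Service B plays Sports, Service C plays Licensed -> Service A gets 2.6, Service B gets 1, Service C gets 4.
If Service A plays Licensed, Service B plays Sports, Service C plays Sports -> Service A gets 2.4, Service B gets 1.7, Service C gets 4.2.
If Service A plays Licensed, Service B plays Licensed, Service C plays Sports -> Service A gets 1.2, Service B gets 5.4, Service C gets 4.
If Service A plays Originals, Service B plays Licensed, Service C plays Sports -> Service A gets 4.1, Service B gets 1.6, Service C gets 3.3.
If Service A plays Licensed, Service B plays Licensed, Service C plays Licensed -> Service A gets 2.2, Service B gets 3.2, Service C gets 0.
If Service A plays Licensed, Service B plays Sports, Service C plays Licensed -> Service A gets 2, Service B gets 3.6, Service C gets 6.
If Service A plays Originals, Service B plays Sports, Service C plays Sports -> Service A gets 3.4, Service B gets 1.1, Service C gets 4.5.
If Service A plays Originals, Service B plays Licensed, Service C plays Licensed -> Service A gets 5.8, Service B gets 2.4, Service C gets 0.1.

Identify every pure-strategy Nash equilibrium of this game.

(Originals, Licensed, Licensed): Service C can switch to Sports (0.1 → 3.3). Not NE.
(Originals, Licensed, Sports): Service A gets 4.1, best alternative 1.2; Service B gets 1.6, best alternative 1.1; Service C gets 3.3, best alternative 0.1. No profitable deviation — NE.
(Originals, Sports, Licensed): Service B can switch to Licensed (1 → 2.4). Not NE.
(Originals, Sports, Sports): Service B can switch to Licensed (1.1 → 1.6). Not NE.
(Licensed, Licensed, Licensed): Service A can switch to Originals (2.2 → 5.8). Not NE.
(Licensed, Licensed, Sports): Service A can switch to Originals (1.2 → 4.1). Not NE.
(Licensed, Sports, Licensed): Service A can switch to Originals (2 → 2.6). Not NE.
(Licensed, Sports, Sports): Service A can switch to Originals (2.4 → 3.4). Not NE.

The unique pure-strategy Nash equilibrium is (Originals, Licensed, Sports).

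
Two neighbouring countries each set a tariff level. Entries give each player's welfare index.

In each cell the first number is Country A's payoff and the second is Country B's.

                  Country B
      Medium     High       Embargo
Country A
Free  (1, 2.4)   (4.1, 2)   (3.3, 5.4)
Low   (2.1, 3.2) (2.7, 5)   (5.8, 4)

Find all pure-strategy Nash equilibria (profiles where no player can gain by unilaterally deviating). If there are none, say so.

No pure-strategy Nash equilibrium.

Country A against Medium: payoffs 1, 2.1 → best response Low.
Country A against High: payoffs 4.1, 2.7 → best response Free.
Country A against Embargo: payoffs 3.3, 5.8 → best response Low.
Country B against Free: payoffs 2.4, 2, 5.4 → best response Embargo.
Country B against Low: payoffs 3.2, 5, 4 → best response High.
No profile is a mutual best response for all players.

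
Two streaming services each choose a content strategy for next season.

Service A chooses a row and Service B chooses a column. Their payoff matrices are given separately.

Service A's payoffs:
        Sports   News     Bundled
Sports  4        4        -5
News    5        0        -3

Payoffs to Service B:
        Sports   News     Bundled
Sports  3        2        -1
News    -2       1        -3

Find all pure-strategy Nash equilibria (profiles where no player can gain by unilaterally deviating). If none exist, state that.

Service A against Sports: payoffs 4, 5 → best response News.
Service A against News: payoffs 4, 0 → best response Sports.
Service A against Bundled: payoffs -5, -3 → best response News.
Service B against Sports: payoffs 3, 2, -1 → best response Sports.
Service B against News: payoffs -2, 1, -3 → best response News.
No profile is a mutual best response for all players.

There is no pure-strategy Nash equilibrium.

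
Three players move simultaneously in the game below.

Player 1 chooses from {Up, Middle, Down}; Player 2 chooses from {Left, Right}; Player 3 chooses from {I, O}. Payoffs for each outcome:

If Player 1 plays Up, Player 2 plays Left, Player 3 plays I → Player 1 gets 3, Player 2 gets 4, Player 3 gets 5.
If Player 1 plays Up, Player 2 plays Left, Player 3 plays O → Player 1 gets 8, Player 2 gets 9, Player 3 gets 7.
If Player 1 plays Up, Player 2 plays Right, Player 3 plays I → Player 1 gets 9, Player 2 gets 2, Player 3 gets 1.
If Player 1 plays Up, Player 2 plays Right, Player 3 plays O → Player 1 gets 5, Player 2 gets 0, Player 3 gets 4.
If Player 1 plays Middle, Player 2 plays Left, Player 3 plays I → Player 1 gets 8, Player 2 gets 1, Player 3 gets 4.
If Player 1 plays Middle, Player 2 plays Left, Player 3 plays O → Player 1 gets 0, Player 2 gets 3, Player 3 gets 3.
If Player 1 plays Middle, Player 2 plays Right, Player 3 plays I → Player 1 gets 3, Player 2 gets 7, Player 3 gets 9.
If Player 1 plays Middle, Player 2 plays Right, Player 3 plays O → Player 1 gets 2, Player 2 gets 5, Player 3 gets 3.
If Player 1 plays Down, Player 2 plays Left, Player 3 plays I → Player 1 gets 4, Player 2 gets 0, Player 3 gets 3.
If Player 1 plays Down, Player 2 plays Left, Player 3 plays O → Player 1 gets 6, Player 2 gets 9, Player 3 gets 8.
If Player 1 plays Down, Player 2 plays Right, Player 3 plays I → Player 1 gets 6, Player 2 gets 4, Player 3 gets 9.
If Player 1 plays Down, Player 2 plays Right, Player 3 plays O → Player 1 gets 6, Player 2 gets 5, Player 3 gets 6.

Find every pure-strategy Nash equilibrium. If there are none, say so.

(Up, Left, O)

Player 1 against (Left, I): payoffs 3, 8, 4 → best response Middle.
Player 1 against (Left, O): payoffs 8, 0, 6 → best response Up.
Player 1 against (Right, I): payoffs 9, 3, 6 → best response Up.
Player 1 against (Right, O): payoffs 5, 2, 6 → best response Down.
Player 2 against (Up, I): payoffs 4, 2 → best response Left.
Player 2 against (Up, O): payoffs 9, 0 → best response Left.
Player 2 against (Middle, I): payoffs 1, 7 → best response Right.
Player 2 against (Middle, O): payoffs 3, 5 → best response Right.
Player 2 against (Down, I): payoffs 0, 4 → best response Right.
Player 2 against (Down, O): payoffs 9, 5 → best response Left.
Player 3 against (Up, Left): payoffs 5, 7 → best response O.
Player 3 against (Up, Right): payoffs 1, 4 → best response O.
Player 3 against (Middle, Left): payoffs 4, 3 → best response I.
Player 3 against (Middle, Right): payoffs 9, 3 → best response I.
Player 3 against (Down, Left): payoffs 3, 8 → best response O.
Player 3 against (Down, Right): payoffs 9, 6 → best response I.
Mutual best responses: (Up, Left, O).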